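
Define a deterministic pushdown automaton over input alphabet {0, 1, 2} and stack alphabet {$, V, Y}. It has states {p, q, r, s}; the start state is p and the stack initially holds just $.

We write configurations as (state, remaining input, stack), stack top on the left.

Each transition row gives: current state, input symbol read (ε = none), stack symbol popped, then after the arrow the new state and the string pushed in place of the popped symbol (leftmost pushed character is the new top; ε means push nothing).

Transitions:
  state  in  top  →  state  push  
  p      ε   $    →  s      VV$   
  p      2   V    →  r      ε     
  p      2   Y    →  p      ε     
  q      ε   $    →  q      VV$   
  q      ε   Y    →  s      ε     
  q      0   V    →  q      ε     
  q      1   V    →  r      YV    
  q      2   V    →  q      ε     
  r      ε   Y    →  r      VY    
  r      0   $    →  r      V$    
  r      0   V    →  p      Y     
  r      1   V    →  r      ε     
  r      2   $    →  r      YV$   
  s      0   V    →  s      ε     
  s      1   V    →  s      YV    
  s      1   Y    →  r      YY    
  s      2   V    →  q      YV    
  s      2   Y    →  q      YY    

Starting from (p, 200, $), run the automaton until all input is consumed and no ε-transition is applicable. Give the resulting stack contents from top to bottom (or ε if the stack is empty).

$

(p, 200, $)
  ε-move, top $: go to s, push VV$ → (s, 200, VV$)
  read 2, top V: go to q, push YV → (q, 00, YVV$)
  ε-move, top Y: go to s, push ε → (s, 00, VV$)
  read 0, top V: go to s, push ε → (s, 0, V$)
  read 0, top V: go to s, push ε → (s, ε, $)
All input consumed in state s with stack $.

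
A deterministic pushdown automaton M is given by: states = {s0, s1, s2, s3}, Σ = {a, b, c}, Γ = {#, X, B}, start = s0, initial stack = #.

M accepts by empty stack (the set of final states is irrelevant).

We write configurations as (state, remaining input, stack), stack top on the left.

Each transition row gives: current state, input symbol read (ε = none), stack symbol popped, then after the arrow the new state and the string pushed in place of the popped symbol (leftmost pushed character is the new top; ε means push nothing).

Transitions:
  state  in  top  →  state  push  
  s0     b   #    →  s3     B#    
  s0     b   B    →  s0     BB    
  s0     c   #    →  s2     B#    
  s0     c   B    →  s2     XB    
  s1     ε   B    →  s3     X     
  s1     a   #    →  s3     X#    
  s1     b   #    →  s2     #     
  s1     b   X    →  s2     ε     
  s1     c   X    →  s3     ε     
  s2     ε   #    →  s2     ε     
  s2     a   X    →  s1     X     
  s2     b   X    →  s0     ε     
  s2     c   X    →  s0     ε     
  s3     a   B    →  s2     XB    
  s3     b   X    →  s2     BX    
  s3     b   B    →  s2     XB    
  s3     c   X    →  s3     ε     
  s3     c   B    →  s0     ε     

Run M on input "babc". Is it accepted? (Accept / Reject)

Reject

(s0, babc, #)
  read b, top #: go to s3, push B# → (s3, abc, B#)
  read a, top B: go to s2, push XB → (s2, bc, XB#)
  read b, top X: go to s0, push ε → (s0, c, B#)
  read c, top B: go to s2, push XB → (s2, ε, XB#)
All input consumed; stack is XB#, not empty, and no further ε-move applies.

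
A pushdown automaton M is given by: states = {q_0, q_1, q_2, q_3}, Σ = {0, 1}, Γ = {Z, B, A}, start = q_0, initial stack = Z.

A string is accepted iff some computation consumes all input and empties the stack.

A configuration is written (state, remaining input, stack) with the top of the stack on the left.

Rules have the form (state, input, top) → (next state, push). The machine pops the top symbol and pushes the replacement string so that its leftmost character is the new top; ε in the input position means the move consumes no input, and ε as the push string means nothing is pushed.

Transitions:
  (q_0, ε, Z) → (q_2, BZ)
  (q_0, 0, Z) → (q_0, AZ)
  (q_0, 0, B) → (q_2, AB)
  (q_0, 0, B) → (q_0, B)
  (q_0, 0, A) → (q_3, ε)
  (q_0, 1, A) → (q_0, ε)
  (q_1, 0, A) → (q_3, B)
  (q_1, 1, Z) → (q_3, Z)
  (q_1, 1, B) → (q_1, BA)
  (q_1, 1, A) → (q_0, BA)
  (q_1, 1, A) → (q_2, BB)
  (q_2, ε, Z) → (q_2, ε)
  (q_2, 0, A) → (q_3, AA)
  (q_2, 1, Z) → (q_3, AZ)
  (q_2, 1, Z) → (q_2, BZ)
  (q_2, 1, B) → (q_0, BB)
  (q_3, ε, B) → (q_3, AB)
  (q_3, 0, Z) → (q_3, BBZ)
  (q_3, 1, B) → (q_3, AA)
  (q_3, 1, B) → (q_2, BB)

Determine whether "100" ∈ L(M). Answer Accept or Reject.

Reject

No computation consumes all input and empties the stack.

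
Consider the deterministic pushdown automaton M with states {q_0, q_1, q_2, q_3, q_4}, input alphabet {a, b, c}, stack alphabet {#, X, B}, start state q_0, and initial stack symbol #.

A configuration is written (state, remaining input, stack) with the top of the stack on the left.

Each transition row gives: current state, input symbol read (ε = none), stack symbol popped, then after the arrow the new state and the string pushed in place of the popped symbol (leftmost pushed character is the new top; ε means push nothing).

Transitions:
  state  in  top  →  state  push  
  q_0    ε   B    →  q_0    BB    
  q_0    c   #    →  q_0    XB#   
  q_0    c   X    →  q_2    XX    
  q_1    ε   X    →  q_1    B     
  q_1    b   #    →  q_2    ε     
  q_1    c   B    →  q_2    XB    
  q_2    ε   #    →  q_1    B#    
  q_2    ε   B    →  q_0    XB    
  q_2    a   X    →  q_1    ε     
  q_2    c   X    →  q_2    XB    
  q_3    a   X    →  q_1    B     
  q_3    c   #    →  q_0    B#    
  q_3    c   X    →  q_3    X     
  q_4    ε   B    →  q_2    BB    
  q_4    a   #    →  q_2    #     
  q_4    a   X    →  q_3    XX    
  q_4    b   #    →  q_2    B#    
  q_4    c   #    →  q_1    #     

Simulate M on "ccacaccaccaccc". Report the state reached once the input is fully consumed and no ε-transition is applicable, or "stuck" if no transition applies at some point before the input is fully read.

(q_0, ccacaccaccaccc, #)
  read c, top #: go to q_0, push XB# → (q_0, cacaccaccaccc, XB#)
  read c, top X: go to q_2, push XX → (q_2, acaccaccaccc, XXB#)
  read a, top X: go to q_1, push ε → (q_1, caccaccaccc, XB#)
  ε-move, top X: go to q_1, push B → (q_1, caccaccaccc, BB#)
  read c, top B: go to q_2, push XB → (q_2, accaccaccc, XBB#)
  read a, top X: go to q_1, push ε → (q_1, ccaccaccc, BB#)
  read c, top B: go to q_2, push XB → (q_2, caccaccc, XBB#)
  read c, top X: go to q_2, push XB → (q_2, accaccc, XBBB#)
  read a, top X: go to q_1, push ε → (q_1, ccaccc, BBB#)
  read c, top B: go to q_2, push XB → (q_2, caccc, XBBB#)
  read c, top X: go to q_2, push XB → (q_2, accc, XBBBB#)
  read a, top X: go to q_1, push ε → (q_1, ccc, BBBB#)
  read c, top B: go to q_2, push XB → (q_2, cc, XBBBB#)
  read c, top X: go to q_2, push XB → (q_2, c, XBBBBB#)
  read c, top X: go to q_2, push XB → (q_2, ε, XBBBBBB#)
All input consumed; M is in state q_2.

q_2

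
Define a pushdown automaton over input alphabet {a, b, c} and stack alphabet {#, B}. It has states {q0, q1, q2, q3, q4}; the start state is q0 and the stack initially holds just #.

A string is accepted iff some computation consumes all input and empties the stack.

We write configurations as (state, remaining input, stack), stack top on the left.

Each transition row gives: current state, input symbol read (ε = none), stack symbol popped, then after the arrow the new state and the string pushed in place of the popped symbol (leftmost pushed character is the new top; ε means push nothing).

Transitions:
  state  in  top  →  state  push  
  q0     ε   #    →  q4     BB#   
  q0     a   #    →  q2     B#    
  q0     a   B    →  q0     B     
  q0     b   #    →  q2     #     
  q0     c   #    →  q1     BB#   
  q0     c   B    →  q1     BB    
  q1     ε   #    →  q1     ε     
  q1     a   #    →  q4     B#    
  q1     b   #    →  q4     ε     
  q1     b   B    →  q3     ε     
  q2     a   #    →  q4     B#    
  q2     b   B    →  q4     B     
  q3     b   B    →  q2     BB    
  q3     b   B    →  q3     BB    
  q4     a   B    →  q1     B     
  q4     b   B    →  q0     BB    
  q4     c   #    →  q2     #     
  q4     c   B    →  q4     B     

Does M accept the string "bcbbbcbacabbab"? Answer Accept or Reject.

Reject

No computation consumes all input and empties the stack.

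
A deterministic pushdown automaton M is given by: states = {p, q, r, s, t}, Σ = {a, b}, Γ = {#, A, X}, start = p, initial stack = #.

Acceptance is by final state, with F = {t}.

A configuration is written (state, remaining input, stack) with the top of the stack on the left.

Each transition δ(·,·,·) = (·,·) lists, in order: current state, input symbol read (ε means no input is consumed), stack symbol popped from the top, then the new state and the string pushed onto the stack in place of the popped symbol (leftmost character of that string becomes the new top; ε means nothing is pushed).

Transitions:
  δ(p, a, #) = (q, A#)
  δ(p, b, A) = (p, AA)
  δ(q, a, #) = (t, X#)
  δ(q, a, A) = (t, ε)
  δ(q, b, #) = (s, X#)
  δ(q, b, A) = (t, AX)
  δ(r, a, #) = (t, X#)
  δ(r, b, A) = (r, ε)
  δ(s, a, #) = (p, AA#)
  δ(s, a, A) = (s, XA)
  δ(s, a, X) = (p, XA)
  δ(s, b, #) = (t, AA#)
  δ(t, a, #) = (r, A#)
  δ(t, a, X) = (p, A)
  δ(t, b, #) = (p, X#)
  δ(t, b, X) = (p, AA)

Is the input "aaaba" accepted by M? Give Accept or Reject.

(p, aaaba, #) ⊢ (q, aaba, A#) ⊢ (t, aba, #) ⊢ (r, ba, A#) ⊢ (r, a, #) ⊢ (t, ε, X#)
All input consumed; state t ∈ F.

Accept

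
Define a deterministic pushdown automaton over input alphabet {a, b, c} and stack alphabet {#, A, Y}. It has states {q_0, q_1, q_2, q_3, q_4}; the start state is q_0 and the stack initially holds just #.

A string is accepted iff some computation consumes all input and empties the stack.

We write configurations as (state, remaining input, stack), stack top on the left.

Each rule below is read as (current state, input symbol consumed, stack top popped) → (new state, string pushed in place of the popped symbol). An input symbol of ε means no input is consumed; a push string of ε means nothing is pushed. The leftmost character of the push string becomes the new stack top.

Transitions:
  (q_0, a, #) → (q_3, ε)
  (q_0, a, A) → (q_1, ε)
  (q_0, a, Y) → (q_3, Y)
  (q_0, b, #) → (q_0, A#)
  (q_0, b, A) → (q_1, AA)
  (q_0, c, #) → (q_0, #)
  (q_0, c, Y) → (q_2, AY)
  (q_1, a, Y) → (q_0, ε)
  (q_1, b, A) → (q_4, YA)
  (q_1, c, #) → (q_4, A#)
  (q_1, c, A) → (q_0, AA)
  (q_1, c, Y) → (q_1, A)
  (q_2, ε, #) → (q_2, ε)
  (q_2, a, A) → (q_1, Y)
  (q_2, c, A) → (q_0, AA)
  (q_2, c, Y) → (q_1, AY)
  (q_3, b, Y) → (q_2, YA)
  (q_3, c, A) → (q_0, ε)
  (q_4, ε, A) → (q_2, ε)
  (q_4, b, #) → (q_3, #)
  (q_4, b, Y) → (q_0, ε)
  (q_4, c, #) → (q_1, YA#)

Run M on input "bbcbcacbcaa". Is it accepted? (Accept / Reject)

(q_0, bbcbcacbcaa, #)
  read b, top #: go to q_0, push A# → (q_0, bcbcacbcaa, A#)
  read b, top A: go to q_1, push AA → (q_1, cbcacbcaa, AA#)
  read c, top A: go to q_0, push AA → (q_0, bcacbcaa, AAA#)
  read b, top A: go to q_1, push AA → (q_1, cacbcaa, AAAA#)
  read c, top A: go to q_0, push AA → (q_0, acbcaa, AAAAA#)
  read a, top A: go to q_1, push ε → (q_1, cbcaa, AAAA#)
  read c, top A: go to q_0, push AA → (q_0, bcaa, AAAAA#)
  read b, top A: go to q_1, push AA → (q_1, caa, AAAAAA#)
  read c, top A: go to q_0, push AA → (q_0, aa, AAAAAAA#)
  read a, top A: go to q_1, push ε → (q_1, a, AAAAAA#)
No transition applies at (q_1, a, AAAAAA#); input not fully consumed.

Reject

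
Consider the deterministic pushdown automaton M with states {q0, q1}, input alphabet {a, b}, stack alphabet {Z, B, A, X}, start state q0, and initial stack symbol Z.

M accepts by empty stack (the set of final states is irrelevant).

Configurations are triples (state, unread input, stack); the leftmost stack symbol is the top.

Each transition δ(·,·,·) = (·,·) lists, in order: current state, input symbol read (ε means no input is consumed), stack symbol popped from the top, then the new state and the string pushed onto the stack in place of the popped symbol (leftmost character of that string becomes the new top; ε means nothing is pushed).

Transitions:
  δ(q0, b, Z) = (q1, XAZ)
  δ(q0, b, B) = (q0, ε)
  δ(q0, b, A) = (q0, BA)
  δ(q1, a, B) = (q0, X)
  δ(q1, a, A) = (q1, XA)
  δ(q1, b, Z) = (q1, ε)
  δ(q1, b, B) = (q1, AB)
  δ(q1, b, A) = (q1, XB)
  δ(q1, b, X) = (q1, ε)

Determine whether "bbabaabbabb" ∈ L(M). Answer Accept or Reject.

(q0, bbabaabbabb, Z) ⊢ (q1, babaabbabb, XAZ) ⊢ (q1, abaabbabb, AZ) ⊢ (q1, baabbabb, XAZ) ⊢ (q1, aabbabb, AZ) ⊢ (q1, abbabb, XAZ)
No transition applies at (q1, abbabb, XAZ); input not fully consumed.

Reject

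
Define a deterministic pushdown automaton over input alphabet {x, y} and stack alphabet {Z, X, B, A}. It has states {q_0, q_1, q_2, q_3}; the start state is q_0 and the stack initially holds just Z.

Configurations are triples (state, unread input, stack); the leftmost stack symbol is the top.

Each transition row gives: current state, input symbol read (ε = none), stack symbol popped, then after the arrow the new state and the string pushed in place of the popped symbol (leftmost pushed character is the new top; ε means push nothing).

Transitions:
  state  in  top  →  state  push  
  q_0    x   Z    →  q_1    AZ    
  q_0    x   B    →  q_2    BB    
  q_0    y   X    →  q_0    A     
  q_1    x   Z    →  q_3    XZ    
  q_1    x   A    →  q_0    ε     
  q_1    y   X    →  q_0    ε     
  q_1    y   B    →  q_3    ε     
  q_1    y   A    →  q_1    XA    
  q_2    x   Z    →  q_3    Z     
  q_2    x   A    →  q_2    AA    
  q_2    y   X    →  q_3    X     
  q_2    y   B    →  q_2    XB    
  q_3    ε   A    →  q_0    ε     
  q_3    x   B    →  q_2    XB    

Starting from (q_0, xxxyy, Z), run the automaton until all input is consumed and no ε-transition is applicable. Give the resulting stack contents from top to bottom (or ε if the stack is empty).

(q_0, xxxyy, Z)
  read x, top Z: go to q_1, push AZ → (q_1, xxyy, AZ)
  read x, top A: go to q_0, push ε → (q_0, xyy, Z)
  read x, top Z: go to q_1, push AZ → (q_1, yy, AZ)
  read y, top A: go to q_1, push XA → (q_1, y, XAZ)
  read y, top X: go to q_0, push ε → (q_0, ε, AZ)
All input consumed in state q_0 with stack AZ.

AZ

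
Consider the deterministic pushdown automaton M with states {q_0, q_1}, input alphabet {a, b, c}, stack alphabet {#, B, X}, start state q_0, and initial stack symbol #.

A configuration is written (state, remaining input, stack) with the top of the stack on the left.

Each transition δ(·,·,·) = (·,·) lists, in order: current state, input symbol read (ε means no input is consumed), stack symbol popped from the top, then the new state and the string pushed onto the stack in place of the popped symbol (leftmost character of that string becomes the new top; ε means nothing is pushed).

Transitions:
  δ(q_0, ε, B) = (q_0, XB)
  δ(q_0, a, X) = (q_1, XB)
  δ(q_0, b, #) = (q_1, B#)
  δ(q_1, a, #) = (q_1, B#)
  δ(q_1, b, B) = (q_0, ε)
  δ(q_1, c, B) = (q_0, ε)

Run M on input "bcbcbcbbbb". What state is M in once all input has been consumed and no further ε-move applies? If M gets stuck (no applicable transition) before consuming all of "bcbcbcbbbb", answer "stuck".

(q_0, bcbcbcbbbb, #)
  read b, top #: go to q_1, push B# → (q_1, cbcbcbbbb, B#)
  read c, top B: go to q_0, push ε → (q_0, bcbcbbbb, #)
  read b, top #: go to q_1, push B# → (q_1, cbcbbbb, B#)
  read c, top B: go to q_0, push ε → (q_0, bcbbbb, #)
  read b, top #: go to q_1, push B# → (q_1, cbbbb, B#)
  read c, top B: go to q_0, push ε → (q_0, bbbb, #)
  read b, top #: go to q_1, push B# → (q_1, bbb, B#)
  read b, top B: go to q_0, push ε → (q_0, bb, #)
  read b, top #: go to q_1, push B# → (q_1, b, B#)
  read b, top B: go to q_0, push ε → (q_0, ε, #)
All input consumed; M is in state q_0.

q_0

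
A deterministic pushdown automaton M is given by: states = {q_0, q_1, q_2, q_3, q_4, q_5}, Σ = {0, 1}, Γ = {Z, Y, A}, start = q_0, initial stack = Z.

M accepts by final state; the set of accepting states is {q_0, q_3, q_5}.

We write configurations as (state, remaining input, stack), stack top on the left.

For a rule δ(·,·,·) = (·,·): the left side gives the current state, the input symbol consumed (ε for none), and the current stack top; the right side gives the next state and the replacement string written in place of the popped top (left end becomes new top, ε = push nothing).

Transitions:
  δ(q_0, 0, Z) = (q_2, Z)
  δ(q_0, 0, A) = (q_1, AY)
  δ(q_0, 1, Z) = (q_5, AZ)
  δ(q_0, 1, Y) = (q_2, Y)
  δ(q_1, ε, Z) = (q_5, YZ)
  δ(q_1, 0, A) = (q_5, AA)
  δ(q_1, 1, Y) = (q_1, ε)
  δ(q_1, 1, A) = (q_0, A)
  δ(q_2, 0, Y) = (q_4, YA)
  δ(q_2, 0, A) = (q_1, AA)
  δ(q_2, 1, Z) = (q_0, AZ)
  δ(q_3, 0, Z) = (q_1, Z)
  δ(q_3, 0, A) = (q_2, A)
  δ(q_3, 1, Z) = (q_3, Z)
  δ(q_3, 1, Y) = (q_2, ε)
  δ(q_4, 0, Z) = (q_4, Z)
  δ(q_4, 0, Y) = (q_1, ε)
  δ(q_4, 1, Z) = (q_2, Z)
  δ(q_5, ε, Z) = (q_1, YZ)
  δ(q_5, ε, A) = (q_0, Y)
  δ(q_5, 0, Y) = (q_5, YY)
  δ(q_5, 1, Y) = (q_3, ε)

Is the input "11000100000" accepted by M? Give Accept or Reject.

(q_0, 11000100000, Z)
  read 1, top Z: go to q_5, push AZ → (q_5, 1000100000, AZ)
  ε-move, top A: go to q_0, push Y → (q_0, 1000100000, YZ)
  read 1, top Y: go to q_2, push Y → (q_2, 000100000, YZ)
  read 0, top Y: go to q_4, push YA → (q_4, 00100000, YAZ)
  read 0, top Y: go to q_1, push ε → (q_1, 0100000, AZ)
  read 0, top A: go to q_5, push AA → (q_5, 100000, AAZ)
  ε-move, top A: go to q_0, push Y → (q_0, 100000, YAZ)
  read 1, top Y: go to q_2, push Y → (q_2, 00000, YAZ)
  read 0, top Y: go to q_4, push YA → (q_4, 0000, YAAZ)
  read 0, top Y: go to q_1, push ε → (q_1, 000, AAZ)
  read 0, top A: go to q_5, push AA → (q_5, 00, AAAZ)
  ε-move, top A: go to q_0, push Y → (q_0, 00, YAAZ)
No transition applies at (q_0, 00, YAAZ); input not fully consumed.

Reject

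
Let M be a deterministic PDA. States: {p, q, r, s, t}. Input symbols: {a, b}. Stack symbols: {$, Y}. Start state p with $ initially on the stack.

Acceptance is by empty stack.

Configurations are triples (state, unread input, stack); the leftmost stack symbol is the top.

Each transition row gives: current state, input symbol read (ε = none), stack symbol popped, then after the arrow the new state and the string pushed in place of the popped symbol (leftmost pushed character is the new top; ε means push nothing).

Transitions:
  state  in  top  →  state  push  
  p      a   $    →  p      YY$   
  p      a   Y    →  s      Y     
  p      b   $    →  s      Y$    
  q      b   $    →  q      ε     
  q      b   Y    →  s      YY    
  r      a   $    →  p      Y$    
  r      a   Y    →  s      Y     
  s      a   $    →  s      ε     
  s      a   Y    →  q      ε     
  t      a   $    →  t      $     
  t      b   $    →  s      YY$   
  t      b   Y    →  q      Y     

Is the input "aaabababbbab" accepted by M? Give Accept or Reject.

(p, aaabababbbab, $)
  read a, top $: go to p, push YY$ → (p, aabababbbab, YY$)
  read a, top Y: go to s, push Y → (s, abababbbab, YY$)
  read a, top Y: go to q, push ε → (q, bababbbab, Y$)
  read b, top Y: go to s, push YY → (s, ababbbab, YY$)
  read a, top Y: go to q, push ε → (q, babbbab, Y$)
  read b, top Y: go to s, push YY → (s, abbbab, YY$)
  read a, top Y: go to q, push ε → (q, bbbab, Y$)
  read b, top Y: go to s, push YY → (s, bbab, YY$)
No transition applies at (s, bbab, YY$); input not fully consumed.

Reject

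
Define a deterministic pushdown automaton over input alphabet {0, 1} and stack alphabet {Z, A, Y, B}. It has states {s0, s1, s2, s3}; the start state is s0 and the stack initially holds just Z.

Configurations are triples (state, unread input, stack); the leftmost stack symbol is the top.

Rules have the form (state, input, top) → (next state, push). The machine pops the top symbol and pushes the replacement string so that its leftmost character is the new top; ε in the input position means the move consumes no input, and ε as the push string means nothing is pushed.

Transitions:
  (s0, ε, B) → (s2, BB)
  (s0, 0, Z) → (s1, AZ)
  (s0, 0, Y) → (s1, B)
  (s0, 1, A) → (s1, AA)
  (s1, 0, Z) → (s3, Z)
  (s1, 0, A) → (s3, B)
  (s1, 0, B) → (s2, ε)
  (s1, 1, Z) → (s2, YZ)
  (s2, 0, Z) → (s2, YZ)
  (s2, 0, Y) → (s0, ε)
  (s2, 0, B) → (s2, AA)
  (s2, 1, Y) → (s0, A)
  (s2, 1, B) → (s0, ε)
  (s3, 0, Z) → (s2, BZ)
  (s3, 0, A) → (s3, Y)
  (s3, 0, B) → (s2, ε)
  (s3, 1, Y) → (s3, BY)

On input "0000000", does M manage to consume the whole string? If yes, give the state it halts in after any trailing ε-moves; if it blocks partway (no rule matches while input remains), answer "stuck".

(s0, 0000000, Z)
  read 0, top Z: go to s1, push AZ → (s1, 000000, AZ)
  read 0, top A: go to s3, push B → (s3, 00000, BZ)
  read 0, top B: go to s2, push ε → (s2, 0000, Z)
  read 0, top Z: go to s2, push YZ → (s2, 000, YZ)
  read 0, top Y: go to s0, push ε → (s0, 00, Z)
  read 0, top Z: go to s1, push AZ → (s1, 0, AZ)
  read 0, top A: go to s3, push B → (s3, ε, BZ)
All input consumed; M is in state s3.

s3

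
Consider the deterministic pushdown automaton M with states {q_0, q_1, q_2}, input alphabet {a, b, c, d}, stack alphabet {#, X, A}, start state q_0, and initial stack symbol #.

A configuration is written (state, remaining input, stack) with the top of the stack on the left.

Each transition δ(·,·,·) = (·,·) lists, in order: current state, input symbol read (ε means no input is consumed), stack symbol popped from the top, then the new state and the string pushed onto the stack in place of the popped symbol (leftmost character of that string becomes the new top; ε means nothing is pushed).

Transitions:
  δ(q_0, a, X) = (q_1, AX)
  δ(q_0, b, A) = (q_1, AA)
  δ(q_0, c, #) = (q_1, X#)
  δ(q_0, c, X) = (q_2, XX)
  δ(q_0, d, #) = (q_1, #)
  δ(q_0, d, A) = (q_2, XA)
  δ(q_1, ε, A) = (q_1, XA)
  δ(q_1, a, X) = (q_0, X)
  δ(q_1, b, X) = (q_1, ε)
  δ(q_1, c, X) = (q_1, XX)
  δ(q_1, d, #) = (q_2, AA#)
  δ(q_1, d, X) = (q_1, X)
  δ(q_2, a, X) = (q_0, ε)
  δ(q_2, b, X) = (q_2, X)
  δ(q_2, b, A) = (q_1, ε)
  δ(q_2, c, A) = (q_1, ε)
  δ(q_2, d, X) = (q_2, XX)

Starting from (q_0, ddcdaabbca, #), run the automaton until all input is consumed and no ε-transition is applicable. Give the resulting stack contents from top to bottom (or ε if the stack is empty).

XXAXA#

(q_0, ddcdaabbca, #) ⊢ (q_1, dcdaabbca, #) ⊢ (q_2, cdaabbca, AA#) ⊢ (q_1, daabbca, A#) ⊢ (q_1, daabbca, XA#) ⊢ (q_1, aabbca, XA#) ⊢ (q_0, abbca, XA#) ⊢ (q_1, bbca, AXA#) ⊢ (q_1, bbca, XAXA#) ⊢ (q_1, bca, AXA#) ⊢ (q_1, bca, XAXA#) ⊢ (q_1, ca, AXA#) ⊢ (q_1, ca, XAXA#) ⊢ (q_1, a, XXAXA#) ⊢ (q_0, ε, XXAXA#)
All input consumed in state q_0 with stack XXAXA#.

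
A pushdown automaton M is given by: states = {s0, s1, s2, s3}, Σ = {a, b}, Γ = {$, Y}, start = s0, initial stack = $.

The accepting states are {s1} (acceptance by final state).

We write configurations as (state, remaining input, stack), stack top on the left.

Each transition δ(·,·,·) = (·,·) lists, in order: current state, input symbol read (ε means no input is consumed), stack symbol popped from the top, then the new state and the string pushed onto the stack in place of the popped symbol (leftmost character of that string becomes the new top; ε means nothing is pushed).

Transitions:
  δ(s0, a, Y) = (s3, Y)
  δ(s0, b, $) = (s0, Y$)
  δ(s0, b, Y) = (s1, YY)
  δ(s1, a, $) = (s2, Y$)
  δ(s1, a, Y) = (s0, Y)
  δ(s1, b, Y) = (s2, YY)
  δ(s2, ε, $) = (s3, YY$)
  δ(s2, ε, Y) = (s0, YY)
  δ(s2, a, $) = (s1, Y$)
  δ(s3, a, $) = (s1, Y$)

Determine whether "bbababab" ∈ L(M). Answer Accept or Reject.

One accepting computation: (s0, bbababab, $) ⊢ (s0, bababab, Y$) ⊢ (s1, ababab, YY$) ⊢ (s0, babab, YY$) ⊢ (s1, abab, YYY$) ⊢ (s0, bab, YYY$) ⊢ (s1, ab, YYYY$) ⊢ (s0, b, YYYY$) ⊢ (s1, ε, YYYYY$)
All input consumed and state s1 ∈ F.

Accept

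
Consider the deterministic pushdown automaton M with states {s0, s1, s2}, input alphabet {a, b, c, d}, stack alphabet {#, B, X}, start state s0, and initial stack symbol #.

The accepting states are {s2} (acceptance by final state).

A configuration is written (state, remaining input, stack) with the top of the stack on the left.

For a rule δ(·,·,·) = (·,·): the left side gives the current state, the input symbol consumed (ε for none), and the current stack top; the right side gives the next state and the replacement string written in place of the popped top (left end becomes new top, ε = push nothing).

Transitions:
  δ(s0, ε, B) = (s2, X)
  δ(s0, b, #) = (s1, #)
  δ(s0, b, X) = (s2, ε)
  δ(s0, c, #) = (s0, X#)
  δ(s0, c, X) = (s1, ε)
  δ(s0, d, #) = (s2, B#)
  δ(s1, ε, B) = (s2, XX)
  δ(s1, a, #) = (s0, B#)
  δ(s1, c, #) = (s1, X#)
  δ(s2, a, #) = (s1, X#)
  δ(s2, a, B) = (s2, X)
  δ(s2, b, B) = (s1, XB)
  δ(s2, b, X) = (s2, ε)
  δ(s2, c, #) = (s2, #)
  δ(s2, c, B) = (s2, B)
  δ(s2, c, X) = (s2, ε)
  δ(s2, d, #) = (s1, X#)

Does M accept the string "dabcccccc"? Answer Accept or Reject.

(s0, dabcccccc, #)
  read d, top #: go to s2, push B# → (s2, abcccccc, B#)
  read a, top B: go to s2, push X → (s2, bcccccc, X#)
  read b, top X: go to s2, push ε → (s2, cccccc, #)
  read c, top #: go to s2, push # → (s2, ccccc, #)
  read c, top #: go to s2, push # → (s2, cccc, #)
  read c, top #: go to s2, push # → (s2, ccc, #)
  read c, top #: go to s2, push # → (s2, cc, #)
  read c, top #: go to s2, push # → (s2, c, #)
  read c, top #: go to s2, push # → (s2, ε, #)
All input consumed; state s2 ∈ F.

Accept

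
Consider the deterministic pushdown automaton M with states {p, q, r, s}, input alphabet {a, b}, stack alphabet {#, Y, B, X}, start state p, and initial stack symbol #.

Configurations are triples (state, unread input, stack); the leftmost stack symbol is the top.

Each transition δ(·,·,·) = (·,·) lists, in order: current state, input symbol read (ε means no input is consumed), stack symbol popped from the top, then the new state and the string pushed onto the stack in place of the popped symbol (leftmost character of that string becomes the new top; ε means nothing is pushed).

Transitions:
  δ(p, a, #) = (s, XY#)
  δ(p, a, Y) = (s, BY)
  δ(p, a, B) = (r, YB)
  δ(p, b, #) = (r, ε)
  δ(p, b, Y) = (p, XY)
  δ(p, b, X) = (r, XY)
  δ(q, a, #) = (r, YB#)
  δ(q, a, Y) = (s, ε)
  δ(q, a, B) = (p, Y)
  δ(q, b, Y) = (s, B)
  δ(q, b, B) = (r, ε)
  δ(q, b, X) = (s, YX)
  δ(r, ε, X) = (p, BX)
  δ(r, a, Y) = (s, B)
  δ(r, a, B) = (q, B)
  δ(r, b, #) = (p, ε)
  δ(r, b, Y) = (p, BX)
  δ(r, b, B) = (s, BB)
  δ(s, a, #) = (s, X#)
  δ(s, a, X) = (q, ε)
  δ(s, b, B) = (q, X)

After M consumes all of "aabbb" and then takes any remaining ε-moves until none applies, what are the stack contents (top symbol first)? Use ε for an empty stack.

YX#

(p, aabbb, #) ⊢ (s, abbb, XY#) ⊢ (q, bbb, Y#) ⊢ (s, bb, B#) ⊢ (q, b, X#) ⊢ (s, ε, YX#)
All input consumed in state s with stack YX#.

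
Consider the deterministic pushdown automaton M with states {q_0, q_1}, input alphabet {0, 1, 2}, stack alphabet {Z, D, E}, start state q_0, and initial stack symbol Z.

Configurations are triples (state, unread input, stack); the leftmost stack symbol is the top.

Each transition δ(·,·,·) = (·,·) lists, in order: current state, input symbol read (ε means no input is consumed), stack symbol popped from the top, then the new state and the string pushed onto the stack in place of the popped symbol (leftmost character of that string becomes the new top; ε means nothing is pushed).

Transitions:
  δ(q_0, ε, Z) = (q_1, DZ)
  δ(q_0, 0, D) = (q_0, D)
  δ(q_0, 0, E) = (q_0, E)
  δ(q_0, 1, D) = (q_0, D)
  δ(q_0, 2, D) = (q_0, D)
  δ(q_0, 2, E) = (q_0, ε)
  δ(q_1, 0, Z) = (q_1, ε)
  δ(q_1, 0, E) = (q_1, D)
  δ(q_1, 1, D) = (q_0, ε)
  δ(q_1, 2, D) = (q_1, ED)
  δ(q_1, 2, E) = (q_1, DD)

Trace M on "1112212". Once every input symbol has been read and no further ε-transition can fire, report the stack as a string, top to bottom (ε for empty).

DDZ

(q_0, 1112212, Z)
  ε-move, top Z: go to q_1, push DZ → (q_1, 1112212, DZ)
  read 1, top D: go to q_0, push ε → (q_0, 112212, Z)
  ε-move, top Z: go to q_1, push DZ → (q_1, 112212, DZ)
  read 1, top D: go to q_0, push ε → (q_0, 12212, Z)
  ε-move, top Z: go to q_1, push DZ → (q_1, 12212, DZ)
  read 1, top D: go to q_0, push ε → (q_0, 2212, Z)
  ε-move, top Z: go to q_1, push DZ → (q_1, 2212, DZ)
  read 2, top D: go to q_1, push ED → (q_1, 212, EDZ)
  read 2, top E: go to q_1, push DD → (q_1, 12, DDDZ)
  read 1, top D: go to q_0, push ε → (q_0, 2, DDZ)
  read 2, top D: go to q_0, push D → (q_0, ε, DDZ)
All input consumed in state q_0 with stack DDZ.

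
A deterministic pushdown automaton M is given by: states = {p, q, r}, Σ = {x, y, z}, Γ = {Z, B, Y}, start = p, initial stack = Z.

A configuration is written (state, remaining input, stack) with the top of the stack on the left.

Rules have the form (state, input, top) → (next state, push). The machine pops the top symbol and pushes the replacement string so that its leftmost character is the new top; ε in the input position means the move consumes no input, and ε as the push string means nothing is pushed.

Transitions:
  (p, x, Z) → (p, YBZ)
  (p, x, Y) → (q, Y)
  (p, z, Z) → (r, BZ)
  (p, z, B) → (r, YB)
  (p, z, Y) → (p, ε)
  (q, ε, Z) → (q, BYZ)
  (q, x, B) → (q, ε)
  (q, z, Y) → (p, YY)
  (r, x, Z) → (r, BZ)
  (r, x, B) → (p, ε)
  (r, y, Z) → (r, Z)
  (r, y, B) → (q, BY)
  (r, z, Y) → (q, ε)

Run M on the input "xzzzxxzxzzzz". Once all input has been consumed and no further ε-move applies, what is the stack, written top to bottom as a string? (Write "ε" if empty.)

(p, xzzzxxzxzzzz, Z)
  read x, top Z: go to p, push YBZ → (p, zzzxxzxzzzz, YBZ)
  read z, top Y: go to p, push ε → (p, zzxxzxzzzz, BZ)
  read z, top B: go to r, push YB → (r, zxxzxzzzz, YBZ)
  read z, top Y: go to q, push ε → (q, xxzxzzzz, BZ)
  read x, top B: go to q, push ε → (q, xzxzzzz, Z)
  ε-move, top Z: go to q, push BYZ → (q, xzxzzzz, BYZ)
  read x, top B: go to q, push ε → (q, zxzzzz, YZ)
  read z, top Y: go to p, push YY → (p, xzzzz, YYZ)
  read x, top Y: go to q, push Y → (q, zzzz, YYZ)
  read z, top Y: go to p, push YY → (p, zzz, YYYZ)
  read z, top Y: go to p, push ε → (p, zz, YYZ)
  read z, top Y: go to p, push ε → (p, z, YZ)
  read z, top Y: go to p, push ε → (p, ε, Z)
All input consumed in state p with stack Z.

Z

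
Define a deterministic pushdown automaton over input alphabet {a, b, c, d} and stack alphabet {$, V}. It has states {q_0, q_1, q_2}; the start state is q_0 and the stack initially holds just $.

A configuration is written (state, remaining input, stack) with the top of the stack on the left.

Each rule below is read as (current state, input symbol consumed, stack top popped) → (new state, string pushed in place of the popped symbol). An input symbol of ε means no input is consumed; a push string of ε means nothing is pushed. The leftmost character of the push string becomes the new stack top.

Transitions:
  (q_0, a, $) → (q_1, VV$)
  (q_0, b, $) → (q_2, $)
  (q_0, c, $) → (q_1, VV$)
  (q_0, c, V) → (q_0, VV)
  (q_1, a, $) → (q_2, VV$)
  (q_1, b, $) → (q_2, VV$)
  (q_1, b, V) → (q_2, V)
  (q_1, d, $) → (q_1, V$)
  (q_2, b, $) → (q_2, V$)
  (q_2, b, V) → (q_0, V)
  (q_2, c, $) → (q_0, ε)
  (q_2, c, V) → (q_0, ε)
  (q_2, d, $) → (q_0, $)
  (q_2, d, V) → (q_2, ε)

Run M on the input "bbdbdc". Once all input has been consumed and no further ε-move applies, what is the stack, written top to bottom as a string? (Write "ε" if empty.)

(q_0, bbdbdc, $)
  read b, top $: go to q_2, push $ → (q_2, bdbdc, $)
  read b, top $: go to q_2, push V$ → (q_2, dbdc, V$)
  read d, top V: go to q_2, push ε → (q_2, bdc, $)
  read b, top $: go to q_2, push V$ → (q_2, dc, V$)
  read d, top V: go to q_2, push ε → (q_2, c, $)
  read c, top $: go to q_0, push ε → (q_0, ε, ε)
All input consumed in state q_0 with stack ε.

ε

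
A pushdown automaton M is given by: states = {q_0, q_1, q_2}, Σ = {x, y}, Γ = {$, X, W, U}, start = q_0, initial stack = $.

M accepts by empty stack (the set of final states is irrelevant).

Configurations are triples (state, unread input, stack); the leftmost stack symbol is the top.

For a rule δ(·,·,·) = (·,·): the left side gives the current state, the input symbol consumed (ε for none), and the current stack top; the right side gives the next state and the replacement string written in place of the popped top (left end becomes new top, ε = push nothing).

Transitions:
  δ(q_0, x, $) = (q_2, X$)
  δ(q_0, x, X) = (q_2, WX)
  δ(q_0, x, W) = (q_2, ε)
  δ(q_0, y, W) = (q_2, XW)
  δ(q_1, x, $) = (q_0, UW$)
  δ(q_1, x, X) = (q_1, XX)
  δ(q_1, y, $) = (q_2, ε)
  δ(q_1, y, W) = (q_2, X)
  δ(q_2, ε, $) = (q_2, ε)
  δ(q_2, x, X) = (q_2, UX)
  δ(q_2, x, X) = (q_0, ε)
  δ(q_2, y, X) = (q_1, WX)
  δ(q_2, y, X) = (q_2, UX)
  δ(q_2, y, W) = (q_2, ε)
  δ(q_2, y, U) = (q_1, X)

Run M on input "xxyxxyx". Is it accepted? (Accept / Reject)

No computation consumes all input and empties the stack.

Reject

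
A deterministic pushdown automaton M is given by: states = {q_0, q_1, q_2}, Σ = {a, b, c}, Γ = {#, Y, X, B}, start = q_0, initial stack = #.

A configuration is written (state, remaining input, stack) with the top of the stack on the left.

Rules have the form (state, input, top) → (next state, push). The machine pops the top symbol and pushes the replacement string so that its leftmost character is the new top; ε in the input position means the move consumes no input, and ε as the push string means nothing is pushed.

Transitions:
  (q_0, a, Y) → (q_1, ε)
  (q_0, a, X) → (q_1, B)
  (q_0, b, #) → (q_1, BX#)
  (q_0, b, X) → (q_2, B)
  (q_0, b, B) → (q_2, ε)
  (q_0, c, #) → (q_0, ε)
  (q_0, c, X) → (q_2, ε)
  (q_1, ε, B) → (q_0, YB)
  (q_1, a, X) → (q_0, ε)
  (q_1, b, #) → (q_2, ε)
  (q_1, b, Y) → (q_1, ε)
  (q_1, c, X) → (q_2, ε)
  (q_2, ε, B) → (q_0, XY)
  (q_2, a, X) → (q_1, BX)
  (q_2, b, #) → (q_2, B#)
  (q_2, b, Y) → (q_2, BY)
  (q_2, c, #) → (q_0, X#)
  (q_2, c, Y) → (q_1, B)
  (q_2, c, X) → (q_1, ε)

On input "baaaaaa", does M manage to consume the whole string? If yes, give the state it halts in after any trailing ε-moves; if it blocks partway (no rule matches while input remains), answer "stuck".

q_0

(q_0, baaaaaa, #)
  read b, top #: go to q_1, push BX# → (q_1, aaaaaa, BX#)
  ε-move, top B: go to q_0, push YB → (q_0, aaaaaa, YBX#)
  read a, top Y: go to q_1, push ε → (q_1, aaaaa, BX#)
  ε-move, top B: go to q_0, push YB → (q_0, aaaaa, YBX#)
  read a, top Y: go to q_1, push ε → (q_1, aaaa, BX#)
  ε-move, top B: go to q_0, push YB → (q_0, aaaa, YBX#)
  read a, top Y: go to q_1, push ε → (q_1, aaa, BX#)
  ε-move, top B: go to q_0, push YB → (q_0, aaa, YBX#)
  read a, top Y: go to q_1, push ε → (q_1, aa, BX#)
  ε-move, top B: go to q_0, push YB → (q_0, aa, YBX#)
  read a, top Y: go to q_1, push ε → (q_1, a, BX#)
  ε-move, top B: go to q_0, push YB → (q_0, a, YBX#)
  read a, top Y: go to q_1, push ε → (q_1, ε, BX#)
  ε-move, top B: go to q_0, push YB → (q_0, ε, YBX#)
All input consumed; M is in state q_0.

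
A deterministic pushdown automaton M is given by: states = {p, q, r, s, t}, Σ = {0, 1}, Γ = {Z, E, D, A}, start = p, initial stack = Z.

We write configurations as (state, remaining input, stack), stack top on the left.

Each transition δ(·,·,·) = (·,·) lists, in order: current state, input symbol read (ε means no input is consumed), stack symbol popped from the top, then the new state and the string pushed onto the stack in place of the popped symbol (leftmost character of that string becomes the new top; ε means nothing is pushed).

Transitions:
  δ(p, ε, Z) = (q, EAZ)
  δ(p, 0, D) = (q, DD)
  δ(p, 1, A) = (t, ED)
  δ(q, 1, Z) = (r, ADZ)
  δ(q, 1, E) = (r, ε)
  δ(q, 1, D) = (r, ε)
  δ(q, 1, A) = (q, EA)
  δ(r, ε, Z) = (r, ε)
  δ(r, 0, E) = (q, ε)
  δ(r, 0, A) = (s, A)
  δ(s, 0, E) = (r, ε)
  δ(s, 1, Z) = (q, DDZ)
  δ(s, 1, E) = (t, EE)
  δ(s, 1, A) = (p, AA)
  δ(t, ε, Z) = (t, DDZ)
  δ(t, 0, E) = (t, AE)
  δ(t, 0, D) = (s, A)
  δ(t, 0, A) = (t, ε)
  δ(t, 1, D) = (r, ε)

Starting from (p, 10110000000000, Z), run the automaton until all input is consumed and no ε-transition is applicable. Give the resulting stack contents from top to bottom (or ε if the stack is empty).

EDAZ

(p, 10110000000000, Z)
  ε-move, top Z: go to q, push EAZ → (q, 10110000000000, EAZ)
  read 1, top E: go to r, push ε → (r, 0110000000000, AZ)
  read 0, top A: go to s, push A → (s, 110000000000, AZ)
  read 1, top A: go to p, push AA → (p, 10000000000, AAZ)
  read 1, top A: go to t, push ED → (t, 0000000000, EDAZ)
  read 0, top E: go to t, push AE → (t, 000000000, AEDAZ)
  read 0, top A: go to t, push ε → (t, 00000000, EDAZ)
  read 0, top E: go to t, push AE → (t, 0000000, AEDAZ)
  read 0, top A: go to t, push ε → (t, 000000, EDAZ)
  read 0, top E: go to t, push AE → (t, 00000, AEDAZ)
  read 0, top A: go to t, push ε → (t, 0000, EDAZ)
  read 0, top E: go to t, push AE → (t, 000, AEDAZ)
  read 0, top A: go to t, push ε → (t, 00, EDAZ)
  read 0, top E: go to t, push AE → (t, 0, AEDAZ)
  read 0, top A: go to t, push ε → (t, ε, EDAZ)
All input consumed in state t with stack EDAZ.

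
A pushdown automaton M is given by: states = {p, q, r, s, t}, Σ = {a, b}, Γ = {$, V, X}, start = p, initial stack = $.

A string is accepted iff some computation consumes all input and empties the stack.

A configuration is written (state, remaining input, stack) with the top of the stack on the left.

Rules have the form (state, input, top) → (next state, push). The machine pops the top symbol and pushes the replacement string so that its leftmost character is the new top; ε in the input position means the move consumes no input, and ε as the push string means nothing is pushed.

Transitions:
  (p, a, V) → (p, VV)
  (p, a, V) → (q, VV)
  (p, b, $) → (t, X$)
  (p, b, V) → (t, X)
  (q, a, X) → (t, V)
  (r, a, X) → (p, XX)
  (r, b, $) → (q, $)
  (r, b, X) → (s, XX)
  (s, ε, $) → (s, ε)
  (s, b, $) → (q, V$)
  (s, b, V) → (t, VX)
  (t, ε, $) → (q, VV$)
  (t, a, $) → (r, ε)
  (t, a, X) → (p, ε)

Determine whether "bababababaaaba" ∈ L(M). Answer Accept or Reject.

Reject

No computation consumes all input and empties the stack.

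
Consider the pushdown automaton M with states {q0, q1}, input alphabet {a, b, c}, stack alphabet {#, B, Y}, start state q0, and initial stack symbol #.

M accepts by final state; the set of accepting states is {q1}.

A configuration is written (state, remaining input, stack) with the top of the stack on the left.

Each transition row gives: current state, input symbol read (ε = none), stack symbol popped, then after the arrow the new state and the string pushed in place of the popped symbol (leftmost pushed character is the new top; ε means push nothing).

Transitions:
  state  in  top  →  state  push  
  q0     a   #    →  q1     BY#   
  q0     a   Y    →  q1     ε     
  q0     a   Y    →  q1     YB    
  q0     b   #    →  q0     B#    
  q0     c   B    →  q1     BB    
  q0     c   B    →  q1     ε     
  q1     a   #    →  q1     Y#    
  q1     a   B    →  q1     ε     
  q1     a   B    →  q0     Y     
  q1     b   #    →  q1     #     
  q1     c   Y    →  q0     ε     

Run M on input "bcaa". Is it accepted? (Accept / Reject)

Accept

One accepting computation: (q0, bcaa, #) ⊢ (q0, caa, B#) ⊢ (q1, aa, BB#) ⊢ (q1, a, B#) ⊢ (q1, ε, #)
All input consumed and state q1 ∈ F.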